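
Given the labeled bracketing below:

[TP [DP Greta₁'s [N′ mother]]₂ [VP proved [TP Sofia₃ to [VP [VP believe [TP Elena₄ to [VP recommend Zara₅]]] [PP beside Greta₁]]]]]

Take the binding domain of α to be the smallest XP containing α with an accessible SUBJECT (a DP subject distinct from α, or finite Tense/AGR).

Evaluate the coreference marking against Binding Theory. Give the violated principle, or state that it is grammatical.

grammatical

The two coindexed NPs are *Greta₁* and *Greta₁*.
*Greta₁* is an R-expression; no coindexed NP c-commands it, so Principle C holds.
*Greta₁* is an R-expression; *Greta₁* does not c-command it, and no other NP shares its index, so Principle C is satisfied.
All principles are respected.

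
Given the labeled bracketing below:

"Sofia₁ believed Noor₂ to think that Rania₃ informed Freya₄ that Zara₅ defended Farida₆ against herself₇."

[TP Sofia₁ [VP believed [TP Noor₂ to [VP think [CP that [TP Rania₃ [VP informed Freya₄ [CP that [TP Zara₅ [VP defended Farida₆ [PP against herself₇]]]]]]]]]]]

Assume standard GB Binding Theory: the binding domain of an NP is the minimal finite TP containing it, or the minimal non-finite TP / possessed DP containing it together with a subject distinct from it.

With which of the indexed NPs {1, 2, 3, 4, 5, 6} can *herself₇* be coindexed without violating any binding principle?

*herself* is an anaphor, so Principle A applies: it must be bound in its binding domain.
Binding domain of *herself₇*: the embedded TP, whose subject is Zara₅.
*Sofia₁* c-commands the anaphor but is outside its binding domain → cannot satisfy Principle A.
*Noor₂* c-commands the anaphor but is outside its binding domain → cannot satisfy Principle A.
*Rania₃* c-commands the anaphor but is outside its binding domain → cannot satisfy Principle A.
*Freya₄* c-commands the anaphor but is outside its binding domain → cannot satisfy Principle A.
*Zara₅* c-commands the anaphor within its binding domain → licit binder.
*Farida₆* c-commands the anaphor within its binding domain → licit binder.

{5, 6}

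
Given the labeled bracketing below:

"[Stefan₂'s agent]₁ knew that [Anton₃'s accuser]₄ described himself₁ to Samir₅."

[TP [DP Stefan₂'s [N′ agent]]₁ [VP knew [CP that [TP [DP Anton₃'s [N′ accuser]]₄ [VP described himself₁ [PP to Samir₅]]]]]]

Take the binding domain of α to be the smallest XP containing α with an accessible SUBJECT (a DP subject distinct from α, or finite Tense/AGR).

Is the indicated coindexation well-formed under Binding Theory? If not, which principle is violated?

The two coindexed NPs are *[Stefan₂'s agent]₁* and *himself₁*.
*himself₁* is an anaphor. Principle A requires it to be bound within its binding domain — the embedded TP, whose subject is [Anton₃'s accuser]₄.
Within that domain it is c-commanded by *[Anton₃'s accuser]₄*, which does not share its index.
*[Stefan₂'s agent]₁* does c-command the anaphor, but from outside its binding domain.
The anaphor is unbound in its domain → Principle A violation.

Principle A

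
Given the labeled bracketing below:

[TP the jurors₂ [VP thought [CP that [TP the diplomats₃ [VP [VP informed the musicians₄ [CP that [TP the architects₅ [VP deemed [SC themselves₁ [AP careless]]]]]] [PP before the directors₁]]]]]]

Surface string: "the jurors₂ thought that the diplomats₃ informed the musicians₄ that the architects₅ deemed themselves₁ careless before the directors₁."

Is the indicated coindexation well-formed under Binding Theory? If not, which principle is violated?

Principle A

The two coindexed NPs are *the directors₁* and *themselves₁*.
*themselves₁* is an anaphor. Principle A requires it to be bound within its binding domain — the embedded TP, whose subject is the architects₅.
Within that domain it is c-commanded by *the architects₅*, which does not share its index.
*the directors₁* does not c-command the anaphor at all.
The anaphor is unbound in its domain → Principle A violation.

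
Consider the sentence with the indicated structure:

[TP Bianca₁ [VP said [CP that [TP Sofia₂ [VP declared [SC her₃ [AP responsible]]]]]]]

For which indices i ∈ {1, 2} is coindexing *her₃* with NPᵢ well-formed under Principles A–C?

{1}

*her* is a pronoun, so Principle B applies: it must be free in its binding domain.
Binding domain of *her₃*: the embedded TP, whose subject is Sofia₂.
*Bianca₁* c-commands the pronoun but from outside its binding domain, and is not c-commanded by it → coindexation permitted.
*Sofia₂* c-commands the pronoun within its binding domain → coindexation would violate Principle B.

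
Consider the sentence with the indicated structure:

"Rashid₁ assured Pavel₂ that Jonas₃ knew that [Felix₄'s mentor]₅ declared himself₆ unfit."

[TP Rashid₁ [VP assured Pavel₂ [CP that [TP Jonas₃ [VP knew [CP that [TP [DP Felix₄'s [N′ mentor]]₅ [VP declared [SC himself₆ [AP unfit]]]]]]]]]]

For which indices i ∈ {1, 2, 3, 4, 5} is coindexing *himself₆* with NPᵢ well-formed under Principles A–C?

*himself* is an anaphor, so Principle A applies: it must be bound in its binding domain.
Binding domain of *himself₆*: the embedded TP, whose subject is [Felix₄'s mentor]₅.
*Rashid₁* c-commands the anaphor but is outside its binding domain → cannot satisfy Principle A.
*Pavel₂* c-commands the anaphor but is outside its binding domain → cannot satisfy Principle A.
*Jonas₃* c-commands the anaphor but is outside its binding domain → cannot satisfy Principle A.
*Felix₄* does not c-command the anaphor → cannot bind it.
*[Felix₄'s mentor]₅* c-commands the anaphor within its binding domain → licit binder.

{5}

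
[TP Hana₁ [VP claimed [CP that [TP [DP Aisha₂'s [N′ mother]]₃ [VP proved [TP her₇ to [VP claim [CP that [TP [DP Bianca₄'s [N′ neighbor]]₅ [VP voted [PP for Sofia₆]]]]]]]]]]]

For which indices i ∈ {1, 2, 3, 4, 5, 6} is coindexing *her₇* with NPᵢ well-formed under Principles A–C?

{1, 2}

*her* is a pronoun, so Principle B applies: it must be free in its binding domain.
Binding domain of *her₇*: the embedded TP, whose subject is [Aisha₂'s mother]₃.
*Hana₁* c-commands the pronoun but from outside its binding domain, and is not c-commanded by it → coindexation permitted.
*Aisha₂* and the pronoun do not c-command one another → neither Principle B nor Principle C is at stake; coindexation permitted.
*[Aisha₂'s mother]₃* c-commands the pronoun within its binding domain → coindexation would violate Principle B.
*Bianca₄*: the pronoun c-commands this R-expression → coindexation would violate Principle C on *Bianca₄*.
*[Bianca₄'s neighbor]₅*: the pronoun c-commands this R-expression → coindexation would violate Principle C on *[Bianca₄'s neighbor]₅*.
*Sofia₆*: the pronoun c-commands this R-expression → coindexation would violate Principle C on *Sofia₆*.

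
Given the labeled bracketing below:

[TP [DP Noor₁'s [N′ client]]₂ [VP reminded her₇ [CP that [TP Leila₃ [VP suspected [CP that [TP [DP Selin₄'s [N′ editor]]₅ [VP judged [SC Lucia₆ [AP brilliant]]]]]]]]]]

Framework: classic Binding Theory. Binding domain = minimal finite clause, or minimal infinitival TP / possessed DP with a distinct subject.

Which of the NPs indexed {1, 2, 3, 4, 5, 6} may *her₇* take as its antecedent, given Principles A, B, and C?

{1}

*her* is a pronoun, so Principle B applies: it must be free in its binding domain.
Binding domain of *her₇*: the matrix TP, whose subject is [Noor₁'s client]₂.
*Noor₁* and the pronoun do not c-command one another → neither Principle B nor Principle C is at stake; coindexation permitted.
*[Noor₁'s client]₂* c-commands the pronoun within its binding domain → coindexation would violate Principle B.
*Leila₃*: the pronoun c-commands this R-expression → coindexation would violate Principle C on *Leila₃*.
*Selin₄*: the pronoun c-commands this R-expression → coindexation would violate Principle C on *Selin₄*.
*[Selin₄'s editor]₅*: the pronoun c-commands this R-expression → coindexation would violate Principle C on *[Selin₄'s editor]₅*.
*Lucia₆*: the pronoun c-commands this R-expression → coindexation would violate Principle C on *Lucia₆*.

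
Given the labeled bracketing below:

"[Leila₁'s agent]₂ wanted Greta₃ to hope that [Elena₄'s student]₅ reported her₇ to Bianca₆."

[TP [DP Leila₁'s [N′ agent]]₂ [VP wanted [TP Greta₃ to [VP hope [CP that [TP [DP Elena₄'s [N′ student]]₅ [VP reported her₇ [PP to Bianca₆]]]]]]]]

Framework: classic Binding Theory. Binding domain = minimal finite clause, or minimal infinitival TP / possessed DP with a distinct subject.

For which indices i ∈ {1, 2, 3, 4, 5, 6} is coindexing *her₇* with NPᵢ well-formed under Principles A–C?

{1, 2, 3, 4}

*her* is a pronoun, so Principle B applies: it must be free in its binding domain.
Binding domain of *her₇*: the embedded TP, whose subject is [Elena₄'s student]₅.
*Leila₁* and the pronoun do not c-command one another → neither Principle B nor Principle C is at stake; coindexation permitted.
*[Leila₁'s agent]₂* c-commands the pronoun but from outside its binding domain, and is not c-commanded by it → coindexation permitted.
*Greta₃* c-commands the pronoun but from outside its binding domain, and is not c-commanded by it → coindexation permitted.
*Elena₄* and the pronoun do not c-command one another → neither Principle B nor Principle C is at stake; coindexation permitted.
*[Elena₄'s student]₅* c-commands the pronoun within its binding domain → coindexation would violate Principle B.
*Bianca₆*: the pronoun c-commands this R-expression → coindexation would violate Principle C on *Bianca₆*.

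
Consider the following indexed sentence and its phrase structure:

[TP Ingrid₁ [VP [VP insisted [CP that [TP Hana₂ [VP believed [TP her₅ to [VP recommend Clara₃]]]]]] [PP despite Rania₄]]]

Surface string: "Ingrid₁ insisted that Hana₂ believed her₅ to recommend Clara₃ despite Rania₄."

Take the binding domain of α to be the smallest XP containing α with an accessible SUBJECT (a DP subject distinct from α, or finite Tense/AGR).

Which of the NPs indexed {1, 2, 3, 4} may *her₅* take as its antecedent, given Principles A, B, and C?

*her* is a pronoun, so Principle B applies: it must be free in its binding domain.
Binding domain of *her₅*: the embedded TP, whose subject is Hana₂.
*Ingrid₁* c-commands the pronoun but from outside its binding domain, and is not c-commanded by it → coindexation permitted.
*Hana₂* c-commands the pronoun within its binding domain → coindexation would violate Principle B.
*Clara₃*: the pronoun c-commands this R-expression → coindexation would violate Principle C on *Clara₃*.
*Rania₄* and the pronoun do not c-command one another → neither Principle B nor Principle C is at stake; coindexation permitted.

{1, 4}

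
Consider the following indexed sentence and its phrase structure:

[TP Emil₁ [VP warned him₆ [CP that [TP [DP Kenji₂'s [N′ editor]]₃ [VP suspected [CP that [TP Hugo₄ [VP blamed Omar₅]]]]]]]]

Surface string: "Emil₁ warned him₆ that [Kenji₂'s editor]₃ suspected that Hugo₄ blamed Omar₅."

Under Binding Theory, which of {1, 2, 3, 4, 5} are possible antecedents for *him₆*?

none

*him* is a pronoun, so Principle B applies: it must be free in its binding domain.
Binding domain of *him₆*: the matrix TP, whose subject is Emil₁.
*Emil₁* c-commands the pronoun within its binding domain → coindexation would violate Principle B.
*Kenji₂*: the pronoun c-commands this R-expression → coindexation would violate Principle C on *Kenji₂*.
*[Kenji₂'s editor]₃*: the pronoun c-commands this R-expression → coindexation would violate Principle C on *[Kenji₂'s editor]₃*.
*Hugo₄*: the pronoun c-commands this R-expression → coindexation would violate Principle C on *Hugo₄*.
*Omar₅*: the pronoun c-commands this R-expression → coindexation would violate Principle C on *Omar₅*.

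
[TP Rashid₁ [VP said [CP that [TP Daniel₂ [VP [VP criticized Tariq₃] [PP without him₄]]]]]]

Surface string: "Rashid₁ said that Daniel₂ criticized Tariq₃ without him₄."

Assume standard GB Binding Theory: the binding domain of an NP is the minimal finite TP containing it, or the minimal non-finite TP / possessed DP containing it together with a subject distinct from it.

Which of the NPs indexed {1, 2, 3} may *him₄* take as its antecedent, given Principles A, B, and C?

*him* is a pronoun, so Principle B applies: it must be free in its binding domain.
Binding domain of *him₄*: the embedded TP, whose subject is Daniel₂.
*Rashid₁* c-commands the pronoun but from outside its binding domain, and is not c-commanded by it → coindexation permitted.
*Daniel₂* c-commands the pronoun within its binding domain → coindexation would violate Principle B.
*Tariq₃* and the pronoun do not c-command one another → neither Principle B nor Principle C is at stake; coindexation permitted.

{1, 3}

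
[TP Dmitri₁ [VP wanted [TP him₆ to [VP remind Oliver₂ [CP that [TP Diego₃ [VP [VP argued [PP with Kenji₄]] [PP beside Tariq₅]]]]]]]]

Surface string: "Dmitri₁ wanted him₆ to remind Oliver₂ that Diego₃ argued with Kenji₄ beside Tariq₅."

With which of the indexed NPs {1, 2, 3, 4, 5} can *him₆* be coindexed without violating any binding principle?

none

*him* is a pronoun, so Principle B applies: it must be free in its binding domain.
Binding domain of *him₆*: the matrix TP, whose subject is Dmitri₁.
*Dmitri₁* c-commands the pronoun within its binding domain → coindexation would violate Principle B.
*Oliver₂*: the pronoun c-commands this R-expression → coindexation would violate Principle C on *Oliver₂*.
*Diego₃*: the pronoun c-commands this R-expression → coindexation would violate Principle C on *Diego₃*.
*Kenji₄*: the pronoun c-commands this R-expression → coindexation would violate Principle C on *Kenji₄*.
*Tariq₅*: the pronoun c-commands this R-expression → coindexation would violate Principle C on *Tariq₅*.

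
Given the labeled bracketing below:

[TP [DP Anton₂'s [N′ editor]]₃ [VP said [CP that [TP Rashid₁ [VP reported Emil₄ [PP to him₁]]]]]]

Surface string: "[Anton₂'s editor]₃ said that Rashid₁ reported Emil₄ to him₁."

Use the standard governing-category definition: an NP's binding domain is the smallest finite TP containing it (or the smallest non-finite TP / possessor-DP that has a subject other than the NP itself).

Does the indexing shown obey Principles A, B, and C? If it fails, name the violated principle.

The two coindexed NPs are *Rashid₁* and *him₁*.
*him₁* is a pronoun. Its binding domain is the embedded TP, whose subject is Rashid₁.
*Rashid₁* c-commands it within that domain and carries the same index.
The pronoun is locally bound → Principle B violation.

Principle B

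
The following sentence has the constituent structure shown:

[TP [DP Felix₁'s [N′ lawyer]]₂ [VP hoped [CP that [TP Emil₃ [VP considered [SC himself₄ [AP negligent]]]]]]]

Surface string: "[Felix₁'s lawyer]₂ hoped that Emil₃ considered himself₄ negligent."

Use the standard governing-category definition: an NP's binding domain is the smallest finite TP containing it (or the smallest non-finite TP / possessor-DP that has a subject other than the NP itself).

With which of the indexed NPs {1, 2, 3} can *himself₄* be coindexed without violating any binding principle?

*himself* is an anaphor, so Principle A applies: it must be bound in its binding domain.
Binding domain of *himself₄*: the embedded TP, whose subject is Emil₃.
*Felix₁* does not c-command the anaphor → cannot bind it.
*[Felix₁'s lawyer]₂* c-commands the anaphor but is outside its binding domain → cannot satisfy Principle A.
*Emil₃* c-commands the anaphor within its binding domain → licit binder.

{3}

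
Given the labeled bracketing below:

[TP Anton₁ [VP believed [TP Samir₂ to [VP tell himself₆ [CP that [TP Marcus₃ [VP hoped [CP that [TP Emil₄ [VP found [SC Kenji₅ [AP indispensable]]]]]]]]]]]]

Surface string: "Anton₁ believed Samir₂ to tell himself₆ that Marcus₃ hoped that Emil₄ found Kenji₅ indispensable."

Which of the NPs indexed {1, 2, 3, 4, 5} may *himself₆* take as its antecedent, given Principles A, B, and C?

*himself* is an anaphor, so Principle A applies: it must be bound in its binding domain.
Binding domain of *himself₆*: the embedded TP, whose subject is Samir₂.
*Anton₁* c-commands the anaphor but is outside its binding domain → cannot satisfy Principle A.
*Samir₂* c-commands the anaphor within its binding domain → licit binder.
*Marcus₃* does not c-command the anaphor → cannot bind it.
*Emil₄* does not c-command the anaphor → cannot bind it.
*Kenji₅* does not c-command the anaphor → cannot bind it.

{2}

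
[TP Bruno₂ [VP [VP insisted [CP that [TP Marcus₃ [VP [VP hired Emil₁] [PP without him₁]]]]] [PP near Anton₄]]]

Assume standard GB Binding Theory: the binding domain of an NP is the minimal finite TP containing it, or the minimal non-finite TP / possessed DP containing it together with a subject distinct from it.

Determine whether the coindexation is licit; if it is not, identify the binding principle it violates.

The two coindexed NPs are *Emil₁* and *him₁*.
*him₁* is a pronoun; its binding domain is the embedded TP, whose subject is Marcus₃. Within that domain it is c-commanded only by *Marcus₃*, which carries a different index — the pronoun is free locally, so Principle B holds.
*Emil₁* is an R-expression; *him₁* does not c-command it, and no other NP shares its index, so Principle C is satisfied.
All principles are respected.

grammatical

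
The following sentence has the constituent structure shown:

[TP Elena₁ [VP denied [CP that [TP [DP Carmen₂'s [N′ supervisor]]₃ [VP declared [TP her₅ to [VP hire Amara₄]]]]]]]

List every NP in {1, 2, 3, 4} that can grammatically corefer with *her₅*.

{1, 2}

*her* is a pronoun, so Principle B applies: it must be free in its binding domain.
Binding domain of *her₅*: the embedded TP, whose subject is [Carmen₂'s supervisor]₃.
*Elena₁* c-commands the pronoun but from outside its binding domain, and is not c-commanded by it → coindexation permitted.
*Carmen₂* and the pronoun do not c-command one another → neither Principle B nor Principle C is at stake; coindexation permitted.
*[Carmen₂'s supervisor]₃* c-commands the pronoun within its binding domain → coindexation would violate Principle B.
*Amara₄*: the pronoun c-commands this R-expression → coindexation would violate Principle C on *Amara₄*.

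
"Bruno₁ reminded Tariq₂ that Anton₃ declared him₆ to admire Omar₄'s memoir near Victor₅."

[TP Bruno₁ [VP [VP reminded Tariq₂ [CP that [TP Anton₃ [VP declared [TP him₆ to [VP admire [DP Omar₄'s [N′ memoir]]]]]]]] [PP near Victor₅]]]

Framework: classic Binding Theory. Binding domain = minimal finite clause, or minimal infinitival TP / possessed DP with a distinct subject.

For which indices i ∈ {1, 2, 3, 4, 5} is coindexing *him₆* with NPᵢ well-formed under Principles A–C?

{1, 2, 5}

*him* is a pronoun, so Principle B applies: it must be free in its binding domain.
Binding domain of *him₆*: the embedded TP, whose subject is Anton₃.
*Bruno₁* c-commands the pronoun but from outside its binding domain, and is not c-commanded by it → coindexation permitted.
*Tariq₂* c-commands the pronoun but from outside its binding domain, and is not c-commanded by it → coindexation permitted.
*Anton₃* c-commands the pronoun within its binding domain → coindexation would violate Principle B.
*Omar₄*: the pronoun c-commands this R-expression → coindexation would violate Principle C on *Omar₄*.
*Victor₅* and the pronoun do not c-command one another → neither Principle B nor Principle C is at stake; coindexation permitted.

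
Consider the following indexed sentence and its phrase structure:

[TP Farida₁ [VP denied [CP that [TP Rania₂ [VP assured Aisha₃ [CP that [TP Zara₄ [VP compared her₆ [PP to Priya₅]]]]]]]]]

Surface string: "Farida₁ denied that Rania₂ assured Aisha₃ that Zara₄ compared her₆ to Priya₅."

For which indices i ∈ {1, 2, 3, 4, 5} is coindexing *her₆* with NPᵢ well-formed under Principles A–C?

*her* is a pronoun, so Principle B applies: it must be free in its binding domain.
Binding domain of *her₆*: the embedded TP, whose subject is Zara₄.
*Farida₁* c-commands the pronoun but from outside its binding domain, and is not c-commanded by it → coindexation permitted.
*Rania₂* c-commands the pronoun but from outside its binding domain, and is not c-commanded by it → coindexation permitted.
*Aisha₃* c-commands the pronoun but from outside its binding domain, and is not c-commanded by it → coindexation permitted.
*Zara₄* c-commands the pronoun within its binding domain → coindexation would violate Principle B.
*Priya₅*: the pronoun c-commands this R-expression → coindexation would violate Principle C on *Priya₅*.

{1, 2, 3}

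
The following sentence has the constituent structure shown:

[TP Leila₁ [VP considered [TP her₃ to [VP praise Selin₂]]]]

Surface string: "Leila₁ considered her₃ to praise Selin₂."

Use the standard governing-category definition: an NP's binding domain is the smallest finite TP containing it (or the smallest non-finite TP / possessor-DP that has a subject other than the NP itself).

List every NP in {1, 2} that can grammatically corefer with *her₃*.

*her* is a pronoun, so Principle B applies: it must be free in its binding domain.
Binding domain of *her₃*: the matrix TP, whose subject is Leila₁.
*Leila₁* c-commands the pronoun within its binding domain → coindexation would violate Principle B.
*Selin₂*: the pronoun c-commands this R-expression → coindexation would violate Principle C on *Selin₂*.

none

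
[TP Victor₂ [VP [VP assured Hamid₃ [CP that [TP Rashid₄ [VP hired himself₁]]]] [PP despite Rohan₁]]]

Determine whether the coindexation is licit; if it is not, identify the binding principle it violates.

The two coindexed NPs are *Rohan₁* and *himself₁*.
*himself₁* is an anaphor. Principle A requires it to be bound within its binding domain — the embedded TP, whose subject is Rashid₄.
Within that domain it is c-commanded by *Rashid₄*, which does not share its index.
*Rohan₁* does not c-command the anaphor at all.
The anaphor is unbound in its domain → Principle A violation.

Principle A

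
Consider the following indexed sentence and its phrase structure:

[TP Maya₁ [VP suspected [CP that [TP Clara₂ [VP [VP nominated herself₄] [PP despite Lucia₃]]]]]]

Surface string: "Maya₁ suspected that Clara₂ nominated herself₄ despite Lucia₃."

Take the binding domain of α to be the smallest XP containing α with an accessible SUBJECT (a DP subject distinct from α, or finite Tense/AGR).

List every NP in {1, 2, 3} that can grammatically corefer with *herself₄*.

*herself* is an anaphor, so Principle A applies: it must be bound in its binding domain.
Binding domain of *herself₄*: the embedded TP, whose subject is Clara₂.
*Maya₁* c-commands the anaphor but is outside its binding domain → cannot satisfy Principle A.
*Clara₂* c-commands the anaphor within its binding domain → licit binder.
*Lucia₃* does not c-command the anaphor → cannot bind it.

{2}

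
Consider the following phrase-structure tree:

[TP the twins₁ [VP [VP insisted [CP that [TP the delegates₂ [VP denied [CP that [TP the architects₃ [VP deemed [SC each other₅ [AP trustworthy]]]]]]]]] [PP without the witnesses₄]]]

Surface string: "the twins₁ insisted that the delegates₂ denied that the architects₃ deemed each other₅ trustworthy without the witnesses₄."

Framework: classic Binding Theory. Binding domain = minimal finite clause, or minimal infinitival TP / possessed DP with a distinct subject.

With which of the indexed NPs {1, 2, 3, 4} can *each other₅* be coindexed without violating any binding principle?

{3}

*each other* is an anaphor, so Principle A applies: it must be bound in its binding domain.
Binding domain of *each other₅*: the embedded TP, whose subject is the architects₃.
*the twins₁* c-commands the anaphor but is outside its binding domain → cannot satisfy Principle A.
*the delegates₂* c-commands the anaphor but is outside its binding domain → cannot satisfy Principle A.
*the architects₃* c-commands the anaphor within its binding domain → licit binder.
*the witnesses₄* does not c-command the anaphor → cannot bind it.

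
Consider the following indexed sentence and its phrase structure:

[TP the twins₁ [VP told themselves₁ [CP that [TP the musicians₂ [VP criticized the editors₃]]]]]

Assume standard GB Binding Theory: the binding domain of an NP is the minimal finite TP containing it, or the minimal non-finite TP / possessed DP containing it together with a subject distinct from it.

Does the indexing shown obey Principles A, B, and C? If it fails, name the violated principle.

The two coindexed NPs are *the twins₁* and *themselves₁*.
*themselves₁* is an anaphor; its binding domain is the matrix TP, whose subject is the twins₁. *the twins₁* c-commands it within that domain and shares its index, so Principle A is satisfied.
*the twins₁* is an R-expression; *themselves₁* does not c-command it, and no other NP shares its index, so Principle C is satisfied.
All principles are respected.

grammatical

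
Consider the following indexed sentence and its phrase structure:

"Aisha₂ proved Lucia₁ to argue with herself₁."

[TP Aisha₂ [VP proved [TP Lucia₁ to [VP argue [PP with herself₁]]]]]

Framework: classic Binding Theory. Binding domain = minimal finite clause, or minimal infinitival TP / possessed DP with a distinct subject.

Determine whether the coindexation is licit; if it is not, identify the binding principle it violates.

The two coindexed NPs are *Lucia₁* and *herself₁*.
*herself₁* is an anaphor; its binding domain is the embedded TP, whose subject is Lucia₁. *Lucia₁* c-commands it within that domain and shares its index, so Principle A is satisfied.
*Lucia₁* is an R-expression; *herself₁* does not c-command it, and no other NP shares its index, so Principle C is satisfied.
All principles are respected.

grammatical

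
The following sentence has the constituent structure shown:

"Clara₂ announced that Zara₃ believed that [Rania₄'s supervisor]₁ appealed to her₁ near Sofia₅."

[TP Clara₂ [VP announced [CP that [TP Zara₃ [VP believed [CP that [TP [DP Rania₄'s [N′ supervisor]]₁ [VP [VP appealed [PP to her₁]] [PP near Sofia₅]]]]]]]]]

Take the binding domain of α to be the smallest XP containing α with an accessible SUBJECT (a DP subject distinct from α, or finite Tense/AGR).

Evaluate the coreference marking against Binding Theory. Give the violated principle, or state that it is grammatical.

The two coindexed NPs are *[Rania₄'s supervisor]₁* and *her₁*.
*her₁* is a pronoun. Its binding domain is the embedded TP, whose subject is [Rania₄'s supervisor]₁.
*[Rania₄'s supervisor]₁* c-commands it within that domain and carries the same index.
The pronoun is locally bound → Principle B violation.

Principle B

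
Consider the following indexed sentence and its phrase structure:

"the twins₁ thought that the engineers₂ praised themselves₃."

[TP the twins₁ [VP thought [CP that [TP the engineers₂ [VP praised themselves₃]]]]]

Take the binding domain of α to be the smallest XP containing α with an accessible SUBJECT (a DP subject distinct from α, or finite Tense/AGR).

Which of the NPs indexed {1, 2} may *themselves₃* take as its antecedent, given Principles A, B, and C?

*themselves* is an anaphor, so Principle A applies: it must be bound in its binding domain.
Binding domain of *themselves₃*: the embedded TP, whose subject is the engineers₂.
*the twins₁* c-commands the anaphor but is outside its binding domain → cannot satisfy Principle A.
*the engineers₂* c-commands the anaphor within its binding domain → licit binder.

{2}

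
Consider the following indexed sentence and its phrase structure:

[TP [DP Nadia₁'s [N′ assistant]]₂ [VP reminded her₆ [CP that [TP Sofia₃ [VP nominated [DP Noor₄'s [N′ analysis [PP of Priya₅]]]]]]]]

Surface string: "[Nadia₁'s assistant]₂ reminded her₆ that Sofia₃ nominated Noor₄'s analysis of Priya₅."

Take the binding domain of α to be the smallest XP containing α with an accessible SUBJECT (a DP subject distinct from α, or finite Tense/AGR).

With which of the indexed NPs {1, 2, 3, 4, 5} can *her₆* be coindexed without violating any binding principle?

{1}

*her* is a pronoun, so Principle B applies: it must be free in its binding domain.
Binding domain of *her₆*: the matrix TP, whose subject is [Nadia₁'s assistant]₂.
*Nadia₁* and the pronoun do not c-command one another → neither Principle B nor Principle C is at stake; coindexation permitted.
*[Nadia₁'s assistant]₂* c-commands the pronoun within its binding domain → coindexation would violate Principle B.
*Sofia₃*: the pronoun c-commands this R-expression → coindexation would violate Principle C on *Sofia₃*.
*Noor₄*: the pronoun c-commands this R-expression → coindexation would violate Principle C on *Noor₄*.
*Priya₅*: the pronoun c-commands this R-expression → coindexation would violate Principle C on *Priya₅*.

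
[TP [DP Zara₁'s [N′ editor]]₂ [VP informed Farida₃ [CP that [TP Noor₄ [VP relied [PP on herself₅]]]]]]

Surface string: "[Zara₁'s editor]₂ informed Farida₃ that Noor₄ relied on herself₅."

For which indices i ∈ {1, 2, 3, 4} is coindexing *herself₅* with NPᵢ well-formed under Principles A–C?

*herself* is an anaphor, so Principle A applies: it must be bound in its binding domain.
Binding domain of *herself₅*: the embedded TP, whose subject is Noor₄.
*Zara₁* does not c-command the anaphor → cannot bind it.
*[Zara₁'s editor]₂* c-commands the anaphor but is outside its binding domain → cannot satisfy Principle A.
*Farida₃* c-commands the anaphor but is outside its binding domain → cannot satisfy Principle A.
*Noor₄* c-commands the anaphor within its binding domain → licit binder.

{4}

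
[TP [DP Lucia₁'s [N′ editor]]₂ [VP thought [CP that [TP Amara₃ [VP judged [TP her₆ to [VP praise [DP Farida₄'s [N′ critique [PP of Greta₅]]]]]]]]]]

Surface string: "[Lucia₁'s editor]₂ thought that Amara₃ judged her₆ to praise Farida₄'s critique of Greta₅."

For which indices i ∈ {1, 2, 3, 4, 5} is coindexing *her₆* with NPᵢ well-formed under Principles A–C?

{1, 2}

*her* is a pronoun, so Principle B applies: it must be free in its binding domain.
Binding domain of *her₆*: the embedded TP, whose subject is Amara₃.
*Lucia₁* and the pronoun do not c-command one another → neither Principle B nor Principle C is at stake; coindexation permitted.
*[Lucia₁'s editor]₂* c-commands the pronoun but from outside its binding domain, and is not c-commanded by it → coindexation permitted.
*Amara₃* c-commands the pronoun within its binding domain → coindexation would violate Principle B.
*Farida₄*: the pronoun c-commands this R-expression → coindexation would violate Principle C on *Farida₄*.
*Greta₅*: the pronoun c-commands this R-expression → coindexation would violate Principle C on *Greta₅*.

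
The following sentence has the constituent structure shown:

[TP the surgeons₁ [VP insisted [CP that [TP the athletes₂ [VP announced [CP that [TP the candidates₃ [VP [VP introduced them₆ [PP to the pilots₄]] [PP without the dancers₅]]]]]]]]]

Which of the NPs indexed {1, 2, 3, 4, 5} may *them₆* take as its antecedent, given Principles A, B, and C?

{1, 2, 5}

*them* is a pronoun, so Principle B applies: it must be free in its binding domain.
Binding domain of *them₆*: the embedded TP, whose subject is the candidates₃.
*the surgeons₁* c-commands the pronoun but from outside its binding domain, and is not c-commanded by it → coindexation permitted.
*the athletes₂* c-commands the pronoun but from outside its binding domain, and is not c-commanded by it → coindexation permitted.
*the candidates₃* c-commands the pronoun within its binding domain → coindexation would violate Principle B.
*the pilots₄*: the pronoun c-commands this R-expression → coindexation would violate Principle C on *the pilots₄*.
*the dancers₅* and the pronoun do not c-command one another → neither Principle B nor Principle C is at stake; coindexation permitted.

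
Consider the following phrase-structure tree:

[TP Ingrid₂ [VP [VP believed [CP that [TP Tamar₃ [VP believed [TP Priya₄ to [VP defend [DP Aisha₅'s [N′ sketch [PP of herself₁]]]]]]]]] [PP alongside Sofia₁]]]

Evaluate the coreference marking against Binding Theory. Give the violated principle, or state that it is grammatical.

Principle A

The two coindexed NPs are *Sofia₁* and *herself₁*.
*herself₁* is an anaphor. Principle A requires it to be bound within its binding domain — the possessed DP, whose subject is Aisha₅.
Within that domain it is c-commanded by *Aisha₅*, which does not share its index.
*Sofia₁* does not c-command the anaphor at all.
The anaphor is unbound in its domain → Principle A violation.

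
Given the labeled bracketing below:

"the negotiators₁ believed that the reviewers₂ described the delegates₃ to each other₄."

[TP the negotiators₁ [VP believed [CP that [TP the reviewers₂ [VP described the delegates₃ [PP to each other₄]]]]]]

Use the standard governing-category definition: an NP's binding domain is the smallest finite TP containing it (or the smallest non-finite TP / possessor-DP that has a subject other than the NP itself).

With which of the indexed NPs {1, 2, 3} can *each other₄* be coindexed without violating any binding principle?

{2, 3}

*each other* is an anaphor, so Principle A applies: it must be bound in its binding domain.
Binding domain of *each other₄*: the embedded TP, whose subject is the reviewers₂.
*the negotiators₁* c-commands the anaphor but is outside its binding domain → cannot satisfy Principle A.
*the reviewers₂* c-commands the anaphor within its binding domain → licit binder.
*the delegates₃* c-commands the anaphor within its binding domain → licit binder.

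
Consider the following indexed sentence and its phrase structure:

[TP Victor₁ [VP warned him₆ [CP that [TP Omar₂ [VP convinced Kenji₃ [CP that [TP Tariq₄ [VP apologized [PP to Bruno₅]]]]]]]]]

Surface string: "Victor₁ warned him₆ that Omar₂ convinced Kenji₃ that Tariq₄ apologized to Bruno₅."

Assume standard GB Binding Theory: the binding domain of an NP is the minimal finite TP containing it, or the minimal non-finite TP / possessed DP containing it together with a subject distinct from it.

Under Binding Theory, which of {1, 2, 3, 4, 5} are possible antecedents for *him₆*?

none

*him* is a pronoun, so Principle B applies: it must be free in its binding domain.
Binding domain of *him₆*: the matrix TP, whose subject is Victor₁.
*Victor₁* c-commands the pronoun within its binding domain → coindexation would violate Principle B.
*Omar₂*: the pronoun c-commands this R-expression → coindexation would violate Principle C on *Omar₂*.
*Kenji₃*: the pronoun c-commands this R-expression → coindexation would violate Principle C on *Kenji₃*.
*Tariq₄*: the pronoun c-commands this R-expression → coindexation would violate Principle C on *Tariq₄*.
*Bruno₅*: the pronoun c-commands this R-expression → coindexation would violate Principle C on *Bruno₅*.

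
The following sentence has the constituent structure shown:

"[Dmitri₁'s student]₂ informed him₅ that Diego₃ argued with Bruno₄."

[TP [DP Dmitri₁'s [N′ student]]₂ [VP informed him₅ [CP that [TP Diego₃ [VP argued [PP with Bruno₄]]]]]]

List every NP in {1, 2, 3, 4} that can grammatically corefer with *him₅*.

{1}

*him* is a pronoun, so Principle B applies: it must be free in its binding domain.
Binding domain of *him₅*: the matrix TP, whose subject is [Dmitri₁'s student]₂.
*Dmitri₁* and the pronoun do not c-command one another → neither Principle B nor Principle C is at stake; coindexation permitted.
*[Dmitri₁'s student]₂* c-commands the pronoun within its binding domain → coindexation would violate Principle B.
*Diego₃*: the pronoun c-commands this R-expression → coindexation would violate Principle C on *Diego₃*.
*Bruno₄*: the pronoun c-commands this R-expression → coindexation would violate Principle C on *Bruno₄*.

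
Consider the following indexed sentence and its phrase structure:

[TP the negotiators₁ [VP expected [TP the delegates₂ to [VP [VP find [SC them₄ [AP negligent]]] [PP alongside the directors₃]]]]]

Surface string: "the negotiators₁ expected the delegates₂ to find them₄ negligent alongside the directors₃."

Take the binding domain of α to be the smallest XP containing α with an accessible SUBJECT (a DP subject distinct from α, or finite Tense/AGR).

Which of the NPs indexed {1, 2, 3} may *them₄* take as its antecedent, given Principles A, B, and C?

*them* is a pronoun, so Principle B applies: it must be free in its binding domain.
Binding domain of *them₄*: the embedded TP, whose subject is the delegates₂.
*the negotiators₁* c-commands the pronoun but from outside its binding domain, and is not c-commanded by it → coindexation permitted.
*the delegates₂* c-commands the pronoun within its binding domain → coindexation would violate Principle B.
*the directors₃* and the pronoun do not c-command one another → neither Principle B nor Principle C is at stake; coindexation permitted.

{1, 3}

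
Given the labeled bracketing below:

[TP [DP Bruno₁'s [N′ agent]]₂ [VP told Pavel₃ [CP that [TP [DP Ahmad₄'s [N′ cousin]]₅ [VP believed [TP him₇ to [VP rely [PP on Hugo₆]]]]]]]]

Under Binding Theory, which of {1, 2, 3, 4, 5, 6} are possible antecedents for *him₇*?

*him* is a pronoun, so Principle B applies: it must be free in its binding domain.
Binding domain of *him₇*: the embedded TP, whose subject is [Ahmad₄'s cousin]₅.
*Bruno₁* and the pronoun do not c-command one another → neither Principle B nor Principle C is at stake; coindexation permitted.
*[Bruno₁'s agent]₂* c-commands the pronoun but from outside its binding domain, and is not c-commanded by it → coindexation permitted.
*Pavel₃* c-commands the pronoun but from outside its binding domain, and is not c-commanded by it → coindexation permitted.
*Ahmad₄* and the pronoun do not c-command one another → neither Principle B nor Principle C is at stake; coindexation permitted.
*[Ahmad₄'s cousin]₅* c-commands the pronoun within its binding domain → coindexation would violate Principle B.
*Hugo₆*: the pronoun c-commands this R-expression → coindexation would violate Principle C on *Hugo₆*.

{1, 2, 3, 4}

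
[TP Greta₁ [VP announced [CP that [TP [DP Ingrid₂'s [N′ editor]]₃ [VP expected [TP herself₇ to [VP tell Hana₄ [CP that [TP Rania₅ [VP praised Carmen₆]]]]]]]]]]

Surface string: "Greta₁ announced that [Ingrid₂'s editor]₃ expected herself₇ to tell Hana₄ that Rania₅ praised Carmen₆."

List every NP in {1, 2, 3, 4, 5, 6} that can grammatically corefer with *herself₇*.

{3}

*herself* is an anaphor, so Principle A applies: it must be bound in its binding domain.
Binding domain of *herself₇*: the embedded TP, whose subject is [Ingrid₂'s editor]₃.
*Greta₁* c-commands the anaphor but is outside its binding domain → cannot satisfy Principle A.
*Ingrid₂* does not c-command the anaphor → cannot bind it.
*[Ingrid₂'s editor]₃* c-commands the anaphor within its binding domain → licit binder.
*Hana₄* does not c-command the anaphor → cannot bind it.
*Rania₅* does not c-command the anaphor → cannot bind it.
*Carmen₆* does not c-command the anaphor → cannot bind it.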